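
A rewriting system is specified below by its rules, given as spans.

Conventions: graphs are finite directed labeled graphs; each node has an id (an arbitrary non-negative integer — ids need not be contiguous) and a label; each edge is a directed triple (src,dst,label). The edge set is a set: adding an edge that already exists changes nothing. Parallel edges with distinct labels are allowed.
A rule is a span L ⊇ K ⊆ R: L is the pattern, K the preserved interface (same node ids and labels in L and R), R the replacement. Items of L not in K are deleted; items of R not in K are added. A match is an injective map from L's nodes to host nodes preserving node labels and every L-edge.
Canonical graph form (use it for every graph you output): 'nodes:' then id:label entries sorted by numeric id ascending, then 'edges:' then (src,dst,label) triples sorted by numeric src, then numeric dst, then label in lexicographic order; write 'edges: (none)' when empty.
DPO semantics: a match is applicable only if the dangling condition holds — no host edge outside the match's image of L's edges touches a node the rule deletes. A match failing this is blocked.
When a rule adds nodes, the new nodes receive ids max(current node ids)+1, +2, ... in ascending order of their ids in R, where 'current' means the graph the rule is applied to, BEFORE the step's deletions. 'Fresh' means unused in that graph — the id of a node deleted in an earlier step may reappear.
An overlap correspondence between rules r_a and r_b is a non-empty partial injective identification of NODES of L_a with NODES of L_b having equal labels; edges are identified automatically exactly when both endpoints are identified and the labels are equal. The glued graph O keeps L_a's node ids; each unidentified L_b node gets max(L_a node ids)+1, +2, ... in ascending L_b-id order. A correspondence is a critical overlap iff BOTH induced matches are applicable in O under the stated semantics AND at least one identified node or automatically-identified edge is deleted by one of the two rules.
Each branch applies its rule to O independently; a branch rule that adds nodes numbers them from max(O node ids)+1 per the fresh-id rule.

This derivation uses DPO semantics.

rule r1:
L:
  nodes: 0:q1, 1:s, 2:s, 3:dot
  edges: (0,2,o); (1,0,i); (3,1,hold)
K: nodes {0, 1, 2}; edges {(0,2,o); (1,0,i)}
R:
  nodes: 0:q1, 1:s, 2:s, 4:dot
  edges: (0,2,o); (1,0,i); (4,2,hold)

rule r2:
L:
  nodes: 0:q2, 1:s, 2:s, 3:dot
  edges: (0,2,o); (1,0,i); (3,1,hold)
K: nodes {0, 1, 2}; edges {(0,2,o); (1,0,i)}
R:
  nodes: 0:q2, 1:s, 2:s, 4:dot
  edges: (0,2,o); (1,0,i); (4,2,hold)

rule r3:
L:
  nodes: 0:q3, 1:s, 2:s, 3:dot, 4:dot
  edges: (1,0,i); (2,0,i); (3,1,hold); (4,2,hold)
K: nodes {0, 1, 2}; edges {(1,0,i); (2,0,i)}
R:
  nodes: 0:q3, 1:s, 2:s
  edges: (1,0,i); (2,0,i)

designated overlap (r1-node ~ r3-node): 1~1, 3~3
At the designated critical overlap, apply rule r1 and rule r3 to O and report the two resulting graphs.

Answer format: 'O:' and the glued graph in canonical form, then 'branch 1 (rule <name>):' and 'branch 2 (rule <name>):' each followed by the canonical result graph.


O:
nodes: 0:q1, 1:s, 2:s, 3:dot, 4:q3, 5:s, 6:dot
edges: (0,2,o); (1,0,i); (1,4,i); (3,1,hold); (5,4,i); (6,5,hold)
branch 1 (rule r1):
nodes: 0:q1, 1:s, 2:s, 4:q3, 5:s, 6:dot, 7:dot
edges: (0,2,o); (1,0,i); (1,4,i); (5,4,i); (6,5,hold); (7,2,hold)
branch 2 (rule r3):
nodes: 0:q1, 1:s, 2:s, 4:q3, 5:s
edges: (0,2,o); (1,0,i); (1,4,i); (5,4,i)


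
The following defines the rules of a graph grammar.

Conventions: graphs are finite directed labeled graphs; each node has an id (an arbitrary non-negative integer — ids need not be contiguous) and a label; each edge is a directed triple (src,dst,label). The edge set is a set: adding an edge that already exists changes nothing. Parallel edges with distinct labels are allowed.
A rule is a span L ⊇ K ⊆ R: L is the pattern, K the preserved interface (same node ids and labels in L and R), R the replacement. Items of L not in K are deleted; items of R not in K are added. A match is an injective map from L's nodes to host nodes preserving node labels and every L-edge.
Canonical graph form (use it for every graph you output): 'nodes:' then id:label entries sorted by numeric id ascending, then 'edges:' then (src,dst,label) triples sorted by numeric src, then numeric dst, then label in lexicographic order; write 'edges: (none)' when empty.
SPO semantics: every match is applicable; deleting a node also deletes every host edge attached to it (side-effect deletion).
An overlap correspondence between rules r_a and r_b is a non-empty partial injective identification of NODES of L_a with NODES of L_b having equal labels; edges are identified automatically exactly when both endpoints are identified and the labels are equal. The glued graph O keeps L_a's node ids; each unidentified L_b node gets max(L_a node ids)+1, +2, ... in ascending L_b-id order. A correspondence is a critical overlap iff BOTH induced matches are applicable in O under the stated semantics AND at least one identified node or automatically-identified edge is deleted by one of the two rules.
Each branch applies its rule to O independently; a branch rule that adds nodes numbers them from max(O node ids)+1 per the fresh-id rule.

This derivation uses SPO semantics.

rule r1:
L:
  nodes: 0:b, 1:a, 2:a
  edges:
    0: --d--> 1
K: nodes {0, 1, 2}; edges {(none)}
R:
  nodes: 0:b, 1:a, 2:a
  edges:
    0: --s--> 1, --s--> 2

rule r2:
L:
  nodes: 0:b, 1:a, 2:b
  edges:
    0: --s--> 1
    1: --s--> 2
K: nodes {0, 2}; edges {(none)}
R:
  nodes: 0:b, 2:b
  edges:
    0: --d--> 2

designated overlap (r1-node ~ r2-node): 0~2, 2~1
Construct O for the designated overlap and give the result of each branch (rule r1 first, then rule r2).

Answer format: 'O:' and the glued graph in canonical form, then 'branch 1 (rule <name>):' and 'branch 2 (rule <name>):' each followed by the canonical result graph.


O:
nodes: 0:b, 1:a, 2:a, 3:b
edges: (0,1,d); (2,0,s); (3,2,s)
branch 1 (rule r1):
nodes: 0:b, 1:a, 2:a, 3:b
edges: (0,1,s); (0,2,s); (2,0,s); (3,2,s)
branch 2 (rule r2):
nodes: 0:b, 1:a, 3:b
edges: (0,1,d); (3,0,d)


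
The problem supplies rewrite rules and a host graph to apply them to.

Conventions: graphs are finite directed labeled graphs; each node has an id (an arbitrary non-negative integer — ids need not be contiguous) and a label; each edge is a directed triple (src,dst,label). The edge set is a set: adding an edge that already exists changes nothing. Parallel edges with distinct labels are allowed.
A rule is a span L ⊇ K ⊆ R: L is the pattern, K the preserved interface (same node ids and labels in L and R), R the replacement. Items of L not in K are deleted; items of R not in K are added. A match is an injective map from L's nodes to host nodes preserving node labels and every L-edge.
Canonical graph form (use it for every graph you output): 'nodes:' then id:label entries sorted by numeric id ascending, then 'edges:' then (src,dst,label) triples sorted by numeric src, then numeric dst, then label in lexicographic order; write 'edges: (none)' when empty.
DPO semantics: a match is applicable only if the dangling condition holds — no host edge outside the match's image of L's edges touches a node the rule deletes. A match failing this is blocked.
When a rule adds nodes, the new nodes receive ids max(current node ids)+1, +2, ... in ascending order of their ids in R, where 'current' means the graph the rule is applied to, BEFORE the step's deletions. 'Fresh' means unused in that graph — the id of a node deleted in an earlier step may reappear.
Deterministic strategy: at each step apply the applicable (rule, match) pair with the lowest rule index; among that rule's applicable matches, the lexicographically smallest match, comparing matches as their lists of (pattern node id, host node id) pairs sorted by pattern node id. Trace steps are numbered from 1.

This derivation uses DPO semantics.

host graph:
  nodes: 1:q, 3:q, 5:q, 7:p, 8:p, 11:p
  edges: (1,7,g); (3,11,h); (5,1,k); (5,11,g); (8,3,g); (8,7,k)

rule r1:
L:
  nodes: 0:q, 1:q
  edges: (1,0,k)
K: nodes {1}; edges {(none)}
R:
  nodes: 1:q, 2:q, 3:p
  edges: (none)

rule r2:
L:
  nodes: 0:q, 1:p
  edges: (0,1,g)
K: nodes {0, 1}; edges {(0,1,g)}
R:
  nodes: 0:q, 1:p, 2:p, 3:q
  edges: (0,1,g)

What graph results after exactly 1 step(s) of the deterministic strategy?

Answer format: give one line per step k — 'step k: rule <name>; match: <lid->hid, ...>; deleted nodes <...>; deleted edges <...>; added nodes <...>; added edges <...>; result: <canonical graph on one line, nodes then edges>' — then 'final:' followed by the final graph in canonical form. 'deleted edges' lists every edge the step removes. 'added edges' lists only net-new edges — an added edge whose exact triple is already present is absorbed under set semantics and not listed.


step 1: rule r2; match: 0->1, 1->7; deleted nodes (none); deleted edges (none); added nodes 12, 13; added edges (none); result: nodes: 1:q, 3:q, 5:q, 7:p, 8:p, 11:p, 12:p, 13:q edges: (1,7,g); (3,11,h); (5,1,k); (5,11,g); (8,3,g); (8,7,k)
final:
nodes: 1:q, 3:q, 5:q, 7:p, 8:p, 11:p, 12:p, 13:q
edges: (1,7,g); (3,11,h); (5,1,k); (5,11,g); (8,3,g); (8,7,k)


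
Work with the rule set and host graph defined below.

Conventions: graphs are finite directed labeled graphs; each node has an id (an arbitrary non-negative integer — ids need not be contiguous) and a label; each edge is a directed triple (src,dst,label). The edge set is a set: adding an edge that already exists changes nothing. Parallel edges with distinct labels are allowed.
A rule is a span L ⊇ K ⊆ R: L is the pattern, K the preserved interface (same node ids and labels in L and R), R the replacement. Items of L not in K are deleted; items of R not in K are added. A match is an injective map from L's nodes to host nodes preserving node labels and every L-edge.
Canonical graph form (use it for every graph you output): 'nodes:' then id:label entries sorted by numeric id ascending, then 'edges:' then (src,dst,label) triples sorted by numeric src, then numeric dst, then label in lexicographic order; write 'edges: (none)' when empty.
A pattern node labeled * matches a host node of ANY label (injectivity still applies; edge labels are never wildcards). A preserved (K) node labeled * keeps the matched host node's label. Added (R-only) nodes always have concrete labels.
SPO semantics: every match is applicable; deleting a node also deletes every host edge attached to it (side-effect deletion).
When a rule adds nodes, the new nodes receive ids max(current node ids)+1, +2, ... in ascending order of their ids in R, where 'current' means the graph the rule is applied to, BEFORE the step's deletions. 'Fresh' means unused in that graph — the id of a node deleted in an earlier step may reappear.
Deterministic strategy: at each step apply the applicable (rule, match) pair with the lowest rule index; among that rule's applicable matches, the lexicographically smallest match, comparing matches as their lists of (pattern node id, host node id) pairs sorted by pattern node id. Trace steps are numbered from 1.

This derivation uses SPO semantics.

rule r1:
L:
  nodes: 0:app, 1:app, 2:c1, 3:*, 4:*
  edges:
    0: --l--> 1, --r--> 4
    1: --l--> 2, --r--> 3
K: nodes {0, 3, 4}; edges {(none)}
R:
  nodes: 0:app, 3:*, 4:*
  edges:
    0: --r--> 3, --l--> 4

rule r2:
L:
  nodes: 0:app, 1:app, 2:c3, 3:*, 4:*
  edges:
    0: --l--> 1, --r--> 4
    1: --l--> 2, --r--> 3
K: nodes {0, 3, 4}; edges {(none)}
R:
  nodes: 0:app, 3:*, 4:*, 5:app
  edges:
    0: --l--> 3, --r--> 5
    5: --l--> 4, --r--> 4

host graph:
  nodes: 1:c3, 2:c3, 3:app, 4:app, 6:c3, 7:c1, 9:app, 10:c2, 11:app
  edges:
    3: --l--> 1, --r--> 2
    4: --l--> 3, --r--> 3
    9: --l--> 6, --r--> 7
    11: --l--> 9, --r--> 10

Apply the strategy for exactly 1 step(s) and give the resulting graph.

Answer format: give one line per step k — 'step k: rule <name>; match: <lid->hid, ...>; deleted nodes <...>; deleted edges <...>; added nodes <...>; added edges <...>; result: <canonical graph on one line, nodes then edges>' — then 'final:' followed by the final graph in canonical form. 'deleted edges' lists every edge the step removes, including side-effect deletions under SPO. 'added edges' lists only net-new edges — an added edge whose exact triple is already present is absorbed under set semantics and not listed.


step 1: rule r2; match: 0->11, 1->9, 2->6, 3->7, 4->10; deleted nodes 6, 9; deleted edges (9,6,l); (9,7,r); (11,9,l); (11,10,r); added nodes 12; added edges (11,7,l); (11,12,r); (12,10,l); (12,10,r); result: nodes: 1:c3, 2:c3, 3:app, 4:app, 7:c1, 10:c2, 11:app, 12:app edges: (3,1,l); (3,2,r); (4,3,l); (4,3,r); (11,7,l); (11,12,r); (12,10,l); (12,10,r)
final:
nodes: 1:c3, 2:c3, 3:app, 4:app, 7:c1, 10:c2, 11:app, 12:app
edges: (3,1,l); (3,2,r); (4,3,l); (4,3,r); (11,7,l); (11,12,r); (12,10,l); (12,10,r)


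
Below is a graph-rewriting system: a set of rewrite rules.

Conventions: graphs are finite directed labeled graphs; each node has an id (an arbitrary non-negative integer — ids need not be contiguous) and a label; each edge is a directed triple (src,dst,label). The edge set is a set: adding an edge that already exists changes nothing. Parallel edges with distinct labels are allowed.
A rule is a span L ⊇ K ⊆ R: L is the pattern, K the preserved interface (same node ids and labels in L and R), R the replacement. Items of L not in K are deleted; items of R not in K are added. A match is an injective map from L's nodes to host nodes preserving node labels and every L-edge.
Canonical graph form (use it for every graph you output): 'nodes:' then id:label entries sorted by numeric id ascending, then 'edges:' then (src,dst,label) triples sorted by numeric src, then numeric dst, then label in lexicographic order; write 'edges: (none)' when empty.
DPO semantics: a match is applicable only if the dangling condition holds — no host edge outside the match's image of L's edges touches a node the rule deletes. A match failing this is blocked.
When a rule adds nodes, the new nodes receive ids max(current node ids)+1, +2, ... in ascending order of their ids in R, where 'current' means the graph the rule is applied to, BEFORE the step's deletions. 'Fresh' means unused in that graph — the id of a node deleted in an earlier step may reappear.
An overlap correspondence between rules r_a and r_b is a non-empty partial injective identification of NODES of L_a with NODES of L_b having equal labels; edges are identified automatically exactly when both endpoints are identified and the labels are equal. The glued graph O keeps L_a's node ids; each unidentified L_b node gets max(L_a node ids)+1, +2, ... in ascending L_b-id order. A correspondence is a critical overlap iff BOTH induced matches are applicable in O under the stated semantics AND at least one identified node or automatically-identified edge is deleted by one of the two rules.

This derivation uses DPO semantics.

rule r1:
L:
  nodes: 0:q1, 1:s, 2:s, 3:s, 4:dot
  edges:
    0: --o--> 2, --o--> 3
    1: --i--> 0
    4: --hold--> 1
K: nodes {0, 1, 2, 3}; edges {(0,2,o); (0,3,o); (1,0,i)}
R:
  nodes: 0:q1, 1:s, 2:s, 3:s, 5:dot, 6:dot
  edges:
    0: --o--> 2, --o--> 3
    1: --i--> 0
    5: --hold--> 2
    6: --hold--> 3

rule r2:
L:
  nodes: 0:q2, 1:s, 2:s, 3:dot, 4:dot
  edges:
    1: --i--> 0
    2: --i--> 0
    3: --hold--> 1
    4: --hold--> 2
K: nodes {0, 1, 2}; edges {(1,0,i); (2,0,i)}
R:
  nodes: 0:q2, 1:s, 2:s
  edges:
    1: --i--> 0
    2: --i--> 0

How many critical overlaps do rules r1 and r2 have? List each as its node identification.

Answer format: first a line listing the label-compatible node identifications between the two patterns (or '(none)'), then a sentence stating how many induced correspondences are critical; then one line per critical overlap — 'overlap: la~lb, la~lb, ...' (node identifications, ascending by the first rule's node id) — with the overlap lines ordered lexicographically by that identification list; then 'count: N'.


label-compatible node identifications between L(r1) and L(r2): 1~1, 1~2, 2~1, 2~2, 3~1, 3~2, 4~3, 4~4
6 of the induced correspondences are critical overlaps of r1 and r2.
overlap: 1~1, 2~2, 4~3
overlap: 1~1, 3~2, 4~3
overlap: 1~1, 4~3
overlap: 1~2, 2~1, 4~4
overlap: 1~2, 3~1, 4~4
overlap: 1~2, 4~4
count: 6


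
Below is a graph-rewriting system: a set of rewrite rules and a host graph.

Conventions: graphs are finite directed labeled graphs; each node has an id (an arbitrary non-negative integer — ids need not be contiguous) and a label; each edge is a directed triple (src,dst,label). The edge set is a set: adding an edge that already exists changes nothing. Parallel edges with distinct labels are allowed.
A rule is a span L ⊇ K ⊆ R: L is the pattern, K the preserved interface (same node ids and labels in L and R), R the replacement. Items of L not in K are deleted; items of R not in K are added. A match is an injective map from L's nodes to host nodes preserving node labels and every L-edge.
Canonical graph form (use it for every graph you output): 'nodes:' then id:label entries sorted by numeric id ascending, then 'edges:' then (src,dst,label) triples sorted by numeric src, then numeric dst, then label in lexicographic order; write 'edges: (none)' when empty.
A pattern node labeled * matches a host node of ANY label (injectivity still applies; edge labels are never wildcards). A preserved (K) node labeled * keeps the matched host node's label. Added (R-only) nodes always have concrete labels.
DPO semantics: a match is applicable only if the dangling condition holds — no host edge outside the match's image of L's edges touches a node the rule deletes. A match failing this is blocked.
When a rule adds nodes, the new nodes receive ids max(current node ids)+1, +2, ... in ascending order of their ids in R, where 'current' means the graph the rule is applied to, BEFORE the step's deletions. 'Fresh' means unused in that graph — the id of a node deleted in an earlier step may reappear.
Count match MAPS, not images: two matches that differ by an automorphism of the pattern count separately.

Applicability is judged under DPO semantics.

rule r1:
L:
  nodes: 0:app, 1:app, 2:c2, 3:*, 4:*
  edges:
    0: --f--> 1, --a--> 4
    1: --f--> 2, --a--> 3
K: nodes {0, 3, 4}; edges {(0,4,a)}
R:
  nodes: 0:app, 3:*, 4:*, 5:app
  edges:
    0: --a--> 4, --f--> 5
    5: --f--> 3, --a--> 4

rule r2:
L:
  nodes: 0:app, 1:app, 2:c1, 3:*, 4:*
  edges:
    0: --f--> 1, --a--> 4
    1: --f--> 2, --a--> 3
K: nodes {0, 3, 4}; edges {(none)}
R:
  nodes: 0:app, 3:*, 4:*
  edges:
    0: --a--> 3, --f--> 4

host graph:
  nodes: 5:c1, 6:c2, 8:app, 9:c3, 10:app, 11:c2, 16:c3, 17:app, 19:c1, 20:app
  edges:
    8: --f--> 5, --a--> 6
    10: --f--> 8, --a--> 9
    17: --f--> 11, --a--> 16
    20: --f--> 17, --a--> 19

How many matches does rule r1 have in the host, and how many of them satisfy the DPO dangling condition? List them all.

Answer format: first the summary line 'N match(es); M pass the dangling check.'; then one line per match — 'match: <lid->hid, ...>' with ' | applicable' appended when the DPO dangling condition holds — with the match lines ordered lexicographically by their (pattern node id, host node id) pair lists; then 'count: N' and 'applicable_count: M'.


1 match(es); 1 pass the dangling check.
match: 0->20, 1->17, 2->11, 3->16, 4->19 | applicable
count: 1
applicable_count: 1


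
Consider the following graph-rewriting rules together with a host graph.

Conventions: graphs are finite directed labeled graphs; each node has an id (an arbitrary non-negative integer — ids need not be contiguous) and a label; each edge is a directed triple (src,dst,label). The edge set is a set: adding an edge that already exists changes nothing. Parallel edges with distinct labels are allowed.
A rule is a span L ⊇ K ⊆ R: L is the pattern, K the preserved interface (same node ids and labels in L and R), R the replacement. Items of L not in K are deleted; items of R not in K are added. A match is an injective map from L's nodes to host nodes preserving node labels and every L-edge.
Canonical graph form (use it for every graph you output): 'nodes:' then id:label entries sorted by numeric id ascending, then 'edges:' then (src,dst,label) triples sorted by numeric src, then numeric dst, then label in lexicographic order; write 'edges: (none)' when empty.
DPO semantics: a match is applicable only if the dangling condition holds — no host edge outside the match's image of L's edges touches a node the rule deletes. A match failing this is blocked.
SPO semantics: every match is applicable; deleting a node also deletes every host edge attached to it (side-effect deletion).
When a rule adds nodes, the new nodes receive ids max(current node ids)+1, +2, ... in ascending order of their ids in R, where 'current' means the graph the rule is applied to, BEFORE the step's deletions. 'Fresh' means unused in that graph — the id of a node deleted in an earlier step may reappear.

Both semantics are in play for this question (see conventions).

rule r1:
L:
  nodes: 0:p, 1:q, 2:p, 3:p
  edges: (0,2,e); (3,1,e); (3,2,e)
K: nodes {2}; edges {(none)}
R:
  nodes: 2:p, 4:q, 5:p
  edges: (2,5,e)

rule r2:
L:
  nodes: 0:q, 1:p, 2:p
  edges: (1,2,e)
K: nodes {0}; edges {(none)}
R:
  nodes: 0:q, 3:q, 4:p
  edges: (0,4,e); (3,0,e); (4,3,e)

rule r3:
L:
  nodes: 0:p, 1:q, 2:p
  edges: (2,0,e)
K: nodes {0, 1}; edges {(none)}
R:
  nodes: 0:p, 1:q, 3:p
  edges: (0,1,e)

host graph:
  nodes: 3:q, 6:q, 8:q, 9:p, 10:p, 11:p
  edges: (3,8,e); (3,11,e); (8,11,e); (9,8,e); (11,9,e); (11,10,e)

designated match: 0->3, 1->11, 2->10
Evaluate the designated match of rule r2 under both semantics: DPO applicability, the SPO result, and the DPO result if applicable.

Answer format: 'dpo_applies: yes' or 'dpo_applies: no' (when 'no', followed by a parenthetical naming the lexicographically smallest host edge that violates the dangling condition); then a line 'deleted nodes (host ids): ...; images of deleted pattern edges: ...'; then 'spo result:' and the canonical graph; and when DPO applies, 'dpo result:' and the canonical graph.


dpo_applies: no
(the rule deletes node 11, which keeps host edge (3,11,e) outside the match image — the dangling condition fails, DPO blocks; SPO proceeds and side-deletes such edges)
deleted nodes (host ids): 10, 11; images of deleted pattern edges: (11,10,e)
spo result:
nodes: 3:q, 6:q, 8:q, 9:p, 12:q, 13:p
edges: (3,8,e); (3,13,e); (9,8,e); (12,3,e); (13,12,e)


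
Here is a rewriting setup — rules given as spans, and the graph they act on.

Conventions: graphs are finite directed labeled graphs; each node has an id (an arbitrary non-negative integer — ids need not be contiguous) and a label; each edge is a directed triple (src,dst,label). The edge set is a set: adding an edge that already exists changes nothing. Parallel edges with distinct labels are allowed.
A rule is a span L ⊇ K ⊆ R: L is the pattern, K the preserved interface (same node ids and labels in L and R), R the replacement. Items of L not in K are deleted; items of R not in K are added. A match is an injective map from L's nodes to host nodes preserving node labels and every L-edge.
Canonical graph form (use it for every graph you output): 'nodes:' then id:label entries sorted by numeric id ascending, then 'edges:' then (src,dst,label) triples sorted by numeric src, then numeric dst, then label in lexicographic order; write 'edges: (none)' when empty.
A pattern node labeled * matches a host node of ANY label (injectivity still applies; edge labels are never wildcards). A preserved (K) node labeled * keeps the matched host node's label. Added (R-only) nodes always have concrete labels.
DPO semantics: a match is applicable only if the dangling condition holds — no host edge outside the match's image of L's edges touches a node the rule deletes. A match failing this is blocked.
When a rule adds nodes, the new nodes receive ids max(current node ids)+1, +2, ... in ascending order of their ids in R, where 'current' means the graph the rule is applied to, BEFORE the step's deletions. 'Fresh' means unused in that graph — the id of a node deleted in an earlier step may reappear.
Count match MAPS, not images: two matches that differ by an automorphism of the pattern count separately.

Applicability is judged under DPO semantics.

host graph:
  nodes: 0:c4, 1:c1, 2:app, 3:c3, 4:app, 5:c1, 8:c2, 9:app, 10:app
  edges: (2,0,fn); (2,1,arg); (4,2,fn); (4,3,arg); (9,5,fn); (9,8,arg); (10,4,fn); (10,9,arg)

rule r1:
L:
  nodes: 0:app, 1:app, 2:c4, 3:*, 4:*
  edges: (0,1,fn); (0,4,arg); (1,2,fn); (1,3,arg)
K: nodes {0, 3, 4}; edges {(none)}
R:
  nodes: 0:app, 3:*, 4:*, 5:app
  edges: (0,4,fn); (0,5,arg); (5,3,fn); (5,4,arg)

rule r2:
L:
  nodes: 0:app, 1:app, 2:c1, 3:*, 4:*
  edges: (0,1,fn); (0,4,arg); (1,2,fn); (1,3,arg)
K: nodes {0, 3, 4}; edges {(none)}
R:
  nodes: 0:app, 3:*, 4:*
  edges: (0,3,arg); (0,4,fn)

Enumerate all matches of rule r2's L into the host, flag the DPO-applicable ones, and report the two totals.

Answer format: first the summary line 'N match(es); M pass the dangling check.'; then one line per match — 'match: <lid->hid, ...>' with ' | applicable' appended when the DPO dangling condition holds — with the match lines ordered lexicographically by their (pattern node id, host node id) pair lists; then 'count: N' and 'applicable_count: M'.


0 match(es); 0 pass the dangling check.
count: 0
applicable_count: 0


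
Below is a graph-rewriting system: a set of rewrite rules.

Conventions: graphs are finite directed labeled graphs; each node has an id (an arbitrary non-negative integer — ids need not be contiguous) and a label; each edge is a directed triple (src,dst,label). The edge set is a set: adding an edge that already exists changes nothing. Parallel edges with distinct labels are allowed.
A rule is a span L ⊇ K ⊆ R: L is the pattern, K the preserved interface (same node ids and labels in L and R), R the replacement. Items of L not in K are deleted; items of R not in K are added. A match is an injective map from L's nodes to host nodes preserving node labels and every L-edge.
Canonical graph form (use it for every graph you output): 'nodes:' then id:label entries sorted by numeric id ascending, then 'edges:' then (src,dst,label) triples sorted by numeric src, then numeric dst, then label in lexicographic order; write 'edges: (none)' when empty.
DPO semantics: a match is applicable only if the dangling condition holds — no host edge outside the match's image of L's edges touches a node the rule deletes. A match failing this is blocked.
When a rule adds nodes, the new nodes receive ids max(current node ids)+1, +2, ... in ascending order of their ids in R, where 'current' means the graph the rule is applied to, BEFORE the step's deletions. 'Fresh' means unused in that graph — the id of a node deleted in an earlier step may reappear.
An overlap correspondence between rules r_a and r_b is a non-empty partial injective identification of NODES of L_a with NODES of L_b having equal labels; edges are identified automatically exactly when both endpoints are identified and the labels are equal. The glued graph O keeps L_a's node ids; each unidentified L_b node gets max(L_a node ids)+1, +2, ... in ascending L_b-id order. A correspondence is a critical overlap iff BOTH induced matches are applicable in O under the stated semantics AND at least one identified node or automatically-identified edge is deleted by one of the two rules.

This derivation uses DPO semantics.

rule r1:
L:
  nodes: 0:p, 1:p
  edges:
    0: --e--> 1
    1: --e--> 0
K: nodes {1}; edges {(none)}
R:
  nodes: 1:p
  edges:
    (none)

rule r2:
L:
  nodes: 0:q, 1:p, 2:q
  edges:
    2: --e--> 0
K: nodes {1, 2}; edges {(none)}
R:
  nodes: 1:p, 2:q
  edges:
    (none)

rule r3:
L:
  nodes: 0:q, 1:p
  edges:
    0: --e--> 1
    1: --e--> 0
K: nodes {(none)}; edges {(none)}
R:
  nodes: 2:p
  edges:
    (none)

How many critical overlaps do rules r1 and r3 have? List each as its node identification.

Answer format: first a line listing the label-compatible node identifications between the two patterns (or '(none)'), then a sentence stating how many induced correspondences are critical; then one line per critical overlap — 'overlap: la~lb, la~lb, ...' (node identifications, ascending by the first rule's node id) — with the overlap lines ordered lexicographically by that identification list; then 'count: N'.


label-compatible node identifications between L(r1) and L(r3): 0~1, 1~1
0 of the induced correspondences are critical overlaps of r1 and r3.
count: 0


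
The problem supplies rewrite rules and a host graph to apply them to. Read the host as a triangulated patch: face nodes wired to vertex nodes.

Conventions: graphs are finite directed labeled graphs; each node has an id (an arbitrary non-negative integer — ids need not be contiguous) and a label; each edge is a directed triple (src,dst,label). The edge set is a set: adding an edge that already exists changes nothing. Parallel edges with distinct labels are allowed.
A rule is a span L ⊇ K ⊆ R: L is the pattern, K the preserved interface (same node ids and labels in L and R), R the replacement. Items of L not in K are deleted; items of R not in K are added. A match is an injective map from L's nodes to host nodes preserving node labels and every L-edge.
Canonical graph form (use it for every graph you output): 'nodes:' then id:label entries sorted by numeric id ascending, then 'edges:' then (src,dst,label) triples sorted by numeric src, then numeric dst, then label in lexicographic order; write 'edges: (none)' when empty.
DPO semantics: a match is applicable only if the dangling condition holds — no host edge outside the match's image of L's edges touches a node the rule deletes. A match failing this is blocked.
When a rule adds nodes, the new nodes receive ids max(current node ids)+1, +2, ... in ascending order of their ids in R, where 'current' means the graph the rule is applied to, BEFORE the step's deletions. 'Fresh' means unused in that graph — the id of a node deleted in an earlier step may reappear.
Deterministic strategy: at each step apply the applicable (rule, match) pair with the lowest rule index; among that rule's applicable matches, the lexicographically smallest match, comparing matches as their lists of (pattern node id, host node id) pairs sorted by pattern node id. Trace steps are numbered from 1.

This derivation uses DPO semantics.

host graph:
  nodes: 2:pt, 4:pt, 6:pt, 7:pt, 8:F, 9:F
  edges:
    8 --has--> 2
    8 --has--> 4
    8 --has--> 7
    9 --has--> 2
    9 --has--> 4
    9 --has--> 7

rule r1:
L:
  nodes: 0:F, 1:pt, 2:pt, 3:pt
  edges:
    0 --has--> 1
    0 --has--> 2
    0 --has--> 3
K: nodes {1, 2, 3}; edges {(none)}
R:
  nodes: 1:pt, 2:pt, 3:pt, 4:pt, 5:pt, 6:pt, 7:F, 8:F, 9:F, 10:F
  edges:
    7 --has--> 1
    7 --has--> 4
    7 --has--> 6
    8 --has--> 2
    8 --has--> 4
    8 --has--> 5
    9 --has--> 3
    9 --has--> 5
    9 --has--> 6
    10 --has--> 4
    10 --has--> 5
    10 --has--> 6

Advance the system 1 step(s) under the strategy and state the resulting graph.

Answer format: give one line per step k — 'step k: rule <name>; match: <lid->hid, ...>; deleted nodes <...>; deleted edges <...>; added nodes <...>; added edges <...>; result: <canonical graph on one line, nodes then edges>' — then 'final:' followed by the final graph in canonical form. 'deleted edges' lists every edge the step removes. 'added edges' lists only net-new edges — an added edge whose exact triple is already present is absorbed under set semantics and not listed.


step 1: rule r1; match: 0->8, 1->2, 2->4, 3->7; deleted nodes 8; deleted edges (8,2,has); (8,4,has); (8,7,has); added nodes 10, 11, 12, 13, 14, 15, 16; added edges (13,2,has); (13,10,has); (13,12,has); (14,4,has); (14,10,has); (14,11,has); (15,7,has); (15,11,has); (15,12,has); (16,10,has); (16,11,has); (16,12,has); result: nodes: 2:pt, 4:pt, 6:pt, 7:pt, 9:F, 10:pt, 11:pt, 12:pt, 13:F, 14:F, 15:F, 16:F edges: (9,2,has); (9,4,has); (9,7,has); (13,2,has); (13,10,has); (13,12,has); (14,4,has); (14,10,has); (14,11,has); (15,7,has); (15,11,has); (15,12,has); (16,10,has); (16,11,has); (16,12,has)
final:
nodes: 2:pt, 4:pt, 6:pt, 7:pt, 9:F, 10:pt, 11:pt, 12:pt, 13:F, 14:F, 15:F, 16:F
edges: (9,2,has); (9,4,has); (9,7,has); (13,2,has); (13,10,has); (13,12,has); (14,4,has); (14,10,has); (14,11,has); (15,7,has); (15,11,has); (15,12,has); (16,10,has); (16,11,has); (16,12,has)


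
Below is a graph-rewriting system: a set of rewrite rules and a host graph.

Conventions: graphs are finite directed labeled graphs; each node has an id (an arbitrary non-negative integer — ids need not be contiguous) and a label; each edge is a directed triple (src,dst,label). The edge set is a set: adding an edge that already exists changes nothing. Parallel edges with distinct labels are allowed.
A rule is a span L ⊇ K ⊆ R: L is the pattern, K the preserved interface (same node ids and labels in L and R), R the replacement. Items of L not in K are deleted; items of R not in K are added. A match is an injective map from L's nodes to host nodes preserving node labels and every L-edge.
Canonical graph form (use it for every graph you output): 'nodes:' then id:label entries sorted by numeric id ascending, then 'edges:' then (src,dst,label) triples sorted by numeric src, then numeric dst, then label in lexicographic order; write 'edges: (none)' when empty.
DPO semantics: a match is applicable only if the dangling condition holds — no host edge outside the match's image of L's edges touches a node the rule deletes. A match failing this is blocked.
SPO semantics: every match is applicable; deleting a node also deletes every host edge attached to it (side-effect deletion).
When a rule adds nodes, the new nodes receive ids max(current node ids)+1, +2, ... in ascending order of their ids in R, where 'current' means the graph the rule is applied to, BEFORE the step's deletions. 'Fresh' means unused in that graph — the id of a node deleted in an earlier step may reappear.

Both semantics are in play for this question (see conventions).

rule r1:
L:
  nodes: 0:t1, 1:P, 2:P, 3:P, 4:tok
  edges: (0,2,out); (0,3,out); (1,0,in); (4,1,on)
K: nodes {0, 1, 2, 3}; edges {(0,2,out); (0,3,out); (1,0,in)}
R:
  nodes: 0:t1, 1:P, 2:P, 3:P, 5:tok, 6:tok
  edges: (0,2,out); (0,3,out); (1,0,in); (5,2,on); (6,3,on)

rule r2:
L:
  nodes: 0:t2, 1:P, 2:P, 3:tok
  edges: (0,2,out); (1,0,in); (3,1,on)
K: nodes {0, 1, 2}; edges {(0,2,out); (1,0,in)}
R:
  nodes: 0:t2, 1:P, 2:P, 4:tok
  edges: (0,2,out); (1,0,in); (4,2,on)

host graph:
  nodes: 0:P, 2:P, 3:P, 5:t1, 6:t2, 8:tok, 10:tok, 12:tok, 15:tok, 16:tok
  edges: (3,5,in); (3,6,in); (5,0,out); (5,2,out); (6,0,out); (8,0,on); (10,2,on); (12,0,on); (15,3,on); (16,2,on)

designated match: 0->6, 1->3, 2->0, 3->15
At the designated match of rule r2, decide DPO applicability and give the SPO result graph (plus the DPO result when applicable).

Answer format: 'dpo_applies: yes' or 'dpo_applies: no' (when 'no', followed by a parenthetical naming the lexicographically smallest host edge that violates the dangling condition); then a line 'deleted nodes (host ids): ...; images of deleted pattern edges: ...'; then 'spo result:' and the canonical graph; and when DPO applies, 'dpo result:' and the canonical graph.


dpo_applies: yes
deleted nodes (host ids): 15; images of deleted pattern edges: (15,3,on)
spo result:
nodes: 0:P, 2:P, 3:P, 5:t1, 6:t2, 8:tok, 10:tok, 12:tok, 16:tok, 17:tok
edges: (3,5,in); (3,6,in); (5,0,out); (5,2,out); (6,0,out); (8,0,on); (10,2,on); (12,0,on); (16,2,on); (17,0,on)
dpo result:
nodes: 0:P, 2:P, 3:P, 5:t1, 6:t2, 8:tok, 10:tok, 12:tok, 16:tok, 17:tok
edges: (3,5,in); (3,6,in); (5,0,out); (5,2,out); (6,0,out); (8,0,on); (10,2,on); (12,0,on); (16,2,on); (17,0,on)


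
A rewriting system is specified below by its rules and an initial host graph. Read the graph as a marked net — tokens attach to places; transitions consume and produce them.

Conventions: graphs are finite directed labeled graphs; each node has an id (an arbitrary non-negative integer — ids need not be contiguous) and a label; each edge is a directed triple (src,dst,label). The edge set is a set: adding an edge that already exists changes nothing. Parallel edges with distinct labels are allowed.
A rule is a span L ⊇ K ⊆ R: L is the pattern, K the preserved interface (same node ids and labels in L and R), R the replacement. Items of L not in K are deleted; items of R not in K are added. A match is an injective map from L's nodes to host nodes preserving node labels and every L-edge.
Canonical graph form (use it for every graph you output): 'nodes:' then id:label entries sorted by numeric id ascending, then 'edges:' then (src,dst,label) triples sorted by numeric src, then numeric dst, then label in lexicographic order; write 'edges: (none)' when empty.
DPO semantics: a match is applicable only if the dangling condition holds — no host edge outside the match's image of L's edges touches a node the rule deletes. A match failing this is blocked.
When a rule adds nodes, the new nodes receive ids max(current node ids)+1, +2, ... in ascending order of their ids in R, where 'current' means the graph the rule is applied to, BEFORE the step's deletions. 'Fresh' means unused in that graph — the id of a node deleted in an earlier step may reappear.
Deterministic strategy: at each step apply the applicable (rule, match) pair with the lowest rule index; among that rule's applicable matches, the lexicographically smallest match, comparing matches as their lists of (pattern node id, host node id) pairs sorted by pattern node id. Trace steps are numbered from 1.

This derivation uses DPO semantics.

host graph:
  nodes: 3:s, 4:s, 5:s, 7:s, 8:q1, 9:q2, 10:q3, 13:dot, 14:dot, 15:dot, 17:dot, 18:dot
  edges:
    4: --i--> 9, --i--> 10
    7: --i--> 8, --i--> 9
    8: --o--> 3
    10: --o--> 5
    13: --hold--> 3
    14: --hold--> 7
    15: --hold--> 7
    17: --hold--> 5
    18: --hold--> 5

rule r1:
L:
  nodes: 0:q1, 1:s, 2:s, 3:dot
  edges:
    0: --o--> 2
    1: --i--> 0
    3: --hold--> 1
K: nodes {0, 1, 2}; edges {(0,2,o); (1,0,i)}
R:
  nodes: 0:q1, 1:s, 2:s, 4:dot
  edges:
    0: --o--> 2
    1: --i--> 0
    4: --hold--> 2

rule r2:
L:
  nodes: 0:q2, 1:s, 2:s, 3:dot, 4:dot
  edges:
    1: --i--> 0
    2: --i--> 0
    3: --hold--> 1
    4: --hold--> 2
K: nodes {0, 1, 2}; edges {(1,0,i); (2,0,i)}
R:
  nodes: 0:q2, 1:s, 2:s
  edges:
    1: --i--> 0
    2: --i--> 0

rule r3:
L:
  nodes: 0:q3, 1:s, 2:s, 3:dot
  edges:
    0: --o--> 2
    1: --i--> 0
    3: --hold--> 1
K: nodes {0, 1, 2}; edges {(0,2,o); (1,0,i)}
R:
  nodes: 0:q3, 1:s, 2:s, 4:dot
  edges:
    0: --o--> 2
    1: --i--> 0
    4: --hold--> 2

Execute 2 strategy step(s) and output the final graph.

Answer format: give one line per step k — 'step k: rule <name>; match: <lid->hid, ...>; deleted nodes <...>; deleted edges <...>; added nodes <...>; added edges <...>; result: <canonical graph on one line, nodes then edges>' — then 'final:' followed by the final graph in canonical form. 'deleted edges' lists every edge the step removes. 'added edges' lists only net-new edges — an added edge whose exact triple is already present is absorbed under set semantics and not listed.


step 1: rule r1; match: 0->8, 1->7, 2->3, 3->14; deleted nodes 14; deleted edges (14,7,hold); added nodes 19; added edges (19,3,hold); result: nodes: 3:s, 4:s, 5:s, 7:s, 8:q1, 9:q2, 10:q3, 13:dot, 15:dot, 17:dot, 18:dot, 19:dot edges: (4,9,i); (4,10,i); (7,8,i); (7,9,i); (8,3,o); (10,5,o); (13,3,hold); (15,7,hold); (17,5,hold); (18,5,hold); (19,3,hold)
step 2: rule r1; match: 0->8, 1->7, 2->3, 3->15; deleted nodes 15; deleted edges (15,7,hold); added nodes 20; added edges (20,3,hold); result: nodes: 3:s, 4:s, 5:s, 7:s, 8:q1, 9:q2, 10:q3, 13:dot, 17:dot, 18:dot, 19:dot, 20:dot edges: (4,9,i); (4,10,i); (7,8,i); (7,9,i); (8,3,o); (10,5,o); (13,3,hold); (17,5,hold); (18,5,hold); (19,3,hold); (20,3,hold)
final:
nodes: 3:s, 4:s, 5:s, 7:s, 8:q1, 9:q2, 10:q3, 13:dot, 17:dot, 18:dot, 19:dot, 20:dot
edges: (4,9,i); (4,10,i); (7,8,i); (7,9,i); (8,3,o); (10,5,o); (13,3,hold); (17,5,hold); (18,5,hold); (19,3,hold); (20,3,hold)


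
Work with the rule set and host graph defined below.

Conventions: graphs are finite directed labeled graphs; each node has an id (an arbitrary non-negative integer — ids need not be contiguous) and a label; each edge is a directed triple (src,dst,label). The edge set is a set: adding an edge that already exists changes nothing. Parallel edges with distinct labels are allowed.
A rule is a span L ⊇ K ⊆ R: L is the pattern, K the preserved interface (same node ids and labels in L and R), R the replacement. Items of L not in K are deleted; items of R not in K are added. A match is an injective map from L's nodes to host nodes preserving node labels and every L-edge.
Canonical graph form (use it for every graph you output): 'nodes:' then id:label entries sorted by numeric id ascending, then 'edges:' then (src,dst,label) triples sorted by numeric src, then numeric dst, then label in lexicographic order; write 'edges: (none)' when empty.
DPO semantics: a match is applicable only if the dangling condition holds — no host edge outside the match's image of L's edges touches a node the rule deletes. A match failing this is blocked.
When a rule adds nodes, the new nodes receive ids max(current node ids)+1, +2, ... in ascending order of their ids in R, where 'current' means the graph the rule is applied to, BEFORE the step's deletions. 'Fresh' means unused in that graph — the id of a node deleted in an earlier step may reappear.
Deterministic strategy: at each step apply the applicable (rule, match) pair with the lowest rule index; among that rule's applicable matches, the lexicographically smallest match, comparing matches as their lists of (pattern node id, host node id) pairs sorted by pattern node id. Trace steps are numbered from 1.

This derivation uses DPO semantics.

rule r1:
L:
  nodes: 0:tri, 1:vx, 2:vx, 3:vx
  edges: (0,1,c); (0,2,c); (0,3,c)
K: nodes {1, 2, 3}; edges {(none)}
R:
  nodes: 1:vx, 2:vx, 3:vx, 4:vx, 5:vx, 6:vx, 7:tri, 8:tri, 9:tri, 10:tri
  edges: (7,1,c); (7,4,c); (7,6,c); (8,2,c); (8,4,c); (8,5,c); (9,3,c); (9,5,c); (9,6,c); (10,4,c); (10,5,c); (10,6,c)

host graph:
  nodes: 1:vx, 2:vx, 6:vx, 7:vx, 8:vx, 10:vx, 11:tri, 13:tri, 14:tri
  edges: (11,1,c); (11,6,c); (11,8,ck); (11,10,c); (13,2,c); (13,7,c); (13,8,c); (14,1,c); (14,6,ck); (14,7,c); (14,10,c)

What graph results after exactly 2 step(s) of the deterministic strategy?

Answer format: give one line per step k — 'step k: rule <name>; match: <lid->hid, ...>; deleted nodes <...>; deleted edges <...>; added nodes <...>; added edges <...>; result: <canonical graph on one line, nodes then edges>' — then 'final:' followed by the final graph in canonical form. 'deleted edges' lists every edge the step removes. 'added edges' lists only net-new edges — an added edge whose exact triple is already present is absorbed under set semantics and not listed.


step 1: rule r1; match: 0->13, 1->2, 2->7, 3->8; deleted nodes 13; deleted edges (13,2,c); (13,7,c); (13,8,c); added nodes 15, 16, 17, 18, 19, 20, 21; added edges (18,2,c); (18,15,c); (18,17,c); (19,7,c); (19,15,c); (19,16,c); (20,8,c); (20,16,c); (20,17,c); (21,15,c); (21,16,c); (21,17,c); result: nodes: 1:vx, 2:vx, 6:vx, 7:vx, 8:vx, 10:vx, 11:tri, 14:tri, 15:vx, 16:vx, 17:vx, 18:tri, 19:tri, 20:tri, 21:tri edges: (11,1,c); (11,6,c); (11,8,ck); (11,10,c); (14,1,c); (14,6,ck); (14,7,c); (14,10,c); (18,2,c); (18,15,c); (18,17,c); (19,7,c); (19,15,c); (19,16,c); (20,8,c); (20,16,c); (20,17,c); (21,15,c); (21,16,c); (21,17,c)
step 2: rule r1; match: 0->18, 1->2, 2->15, 3->17; deleted nodes 18; deleted edges (18,2,c); (18,15,c); (18,17,c); added nodes 22, 23, 24, 25, 26, 27, 28; added edges (25,2,c); (25,22,c); (25,24,c); (26,15,c); (26,22,c); (26,23,c); (27,17,c); (27,23,c); (27,24,c); (28,22,c); (28,23,c); (28,24,c); result: nodes: 1:vx, 2:vx, 6:vx, 7:vx, 8:vx, 10:vx, 11:tri, 14:tri, 15:vx, 16:vx, 17:vx, 19:tri, 20:tri, 21:tri, 22:vx, 23:vx, 24:vx, 25:tri, 26:tri, 27:tri, 28:tri edges: (11,1,c); (11,6,c); (11,8,ck); (11,10,c); (14,1,c); (14,6,ck); (14,7,c); (14,10,c); (19,7,c); (19,15,c); (19,16,c); (20,8,c); (20,16,c); (20,17,c); (21,15,c); (21,16,c); (21,17,c); (25,2,c); (25,22,c); (25,24,c); (26,15,c); (26,22,c); (26,23,c); (27,17,c); (27,23,c); (27,24,c); (28,22,c); (28,23,c); (28,24,c)
final:
nodes: 1:vx, 2:vx, 6:vx, 7:vx, 8:vx, 10:vx, 11:tri, 14:tri, 15:vx, 16:vx, 17:vx, 19:tri, 20:tri, 21:tri, 22:vx, 23:vx, 24:vx, 25:tri, 26:tri, 27:tri, 28:tri
edges: (11,1,c); (11,6,c); (11,8,ck); (11,10,c); (14,1,c); (14,6,ck); (14,7,c); (14,10,c); (19,7,c); (19,15,c); (19,16,c); (20,8,c); (20,16,c); (20,17,c); (21,15,c); (21,16,c); (21,17,c); (25,2,c); (25,22,c); (25,24,c); (26,15,c); (26,22,c); (26,23,c); (27,17,c); (27,23,c); (27,24,c); (28,22,c); (28,23,c); (28,24,c)
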